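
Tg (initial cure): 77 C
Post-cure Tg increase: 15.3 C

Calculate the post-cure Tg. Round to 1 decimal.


Post-cure Tg = 77 + 15.3 = 92.3 C

92.3


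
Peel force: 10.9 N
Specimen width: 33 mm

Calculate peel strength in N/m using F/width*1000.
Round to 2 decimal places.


Peel strength = 10.9 / 33 * 1000 = 330.30 N/m

330.30


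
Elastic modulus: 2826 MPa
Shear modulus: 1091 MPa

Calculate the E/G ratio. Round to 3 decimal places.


E / G = 2826 / 1091 = 2.590

2.590


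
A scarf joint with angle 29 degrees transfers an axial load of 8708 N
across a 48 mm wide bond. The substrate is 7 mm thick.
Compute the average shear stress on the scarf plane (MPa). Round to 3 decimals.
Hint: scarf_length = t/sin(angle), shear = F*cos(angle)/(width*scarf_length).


scarf_length = 7 / sin(29 deg) = 14.4387 mm
cos(29 deg) = 0.874620
shear stress = 8708 * 0.874620 / (48 * 14.4387)
= 10.989 MPa

10.989


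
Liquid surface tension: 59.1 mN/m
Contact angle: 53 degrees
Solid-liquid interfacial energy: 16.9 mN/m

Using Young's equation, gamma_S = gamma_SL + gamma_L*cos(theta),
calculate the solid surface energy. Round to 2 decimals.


gamma_S = 16.9 + 59.1 * cos(53)
= 52.47 mN/m

52.47


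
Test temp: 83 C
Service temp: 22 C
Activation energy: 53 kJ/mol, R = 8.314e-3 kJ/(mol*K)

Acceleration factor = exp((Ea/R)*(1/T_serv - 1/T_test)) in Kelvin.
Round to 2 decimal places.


AF = exp((53/0.008314)*(1/295.15 - 1/356.15))
= 40.42

40.42


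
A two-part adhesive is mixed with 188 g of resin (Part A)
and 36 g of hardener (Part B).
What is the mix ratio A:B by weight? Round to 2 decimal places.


Mix ratio = mass_A / mass_B
= 188 / 36
= 5.22

5.22


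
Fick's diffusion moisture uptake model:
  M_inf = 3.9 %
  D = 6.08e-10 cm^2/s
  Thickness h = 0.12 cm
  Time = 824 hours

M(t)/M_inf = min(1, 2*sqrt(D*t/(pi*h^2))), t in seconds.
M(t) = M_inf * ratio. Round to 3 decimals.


t_sec = 824 * 3600 = 2966400
ratio = 2*sqrt(6.08e-10*2966400/(pi*0.12^2))
= min(1, 0.399338)
= 0.399338
M(t) = 3.9 * 0.399338 = 1.557 %

1.557


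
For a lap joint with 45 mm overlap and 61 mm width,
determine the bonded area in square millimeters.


Area = 45 * 61 = 2745 mm^2

2745


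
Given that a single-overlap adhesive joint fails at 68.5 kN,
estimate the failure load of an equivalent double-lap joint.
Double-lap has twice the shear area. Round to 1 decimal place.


Double-lap factor = 2
Expected load = 68.5 * 2 = 137.0 kN

137.0


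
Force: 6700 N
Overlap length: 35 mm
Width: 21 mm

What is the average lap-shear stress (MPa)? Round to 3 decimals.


Average shear stress = F / (overlap * width)
= 6700 / (35 * 21)
= 9.116 MPa

9.116


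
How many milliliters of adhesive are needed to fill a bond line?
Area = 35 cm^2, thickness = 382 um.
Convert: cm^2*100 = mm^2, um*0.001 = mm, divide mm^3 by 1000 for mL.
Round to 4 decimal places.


= (35 * 100) * (382 * 0.001) / 1000
= 1.3370 mL

1.3370


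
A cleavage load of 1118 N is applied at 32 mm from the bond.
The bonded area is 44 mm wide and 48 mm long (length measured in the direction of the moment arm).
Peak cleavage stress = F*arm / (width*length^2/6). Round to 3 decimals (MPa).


Moment = 1118 * 32 = 35776 N*mm
Section modulus = 44 * 2304 / 6 = 101376 / 6 mm^3
Stress = 35776 / (101376 / 6) = 214656 / 101376
= 2.117 MPa

2.117


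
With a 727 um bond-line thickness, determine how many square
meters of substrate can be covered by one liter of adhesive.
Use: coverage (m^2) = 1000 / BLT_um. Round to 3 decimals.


Coverage = 1000 / 727 = 1.376 m^2

1.376


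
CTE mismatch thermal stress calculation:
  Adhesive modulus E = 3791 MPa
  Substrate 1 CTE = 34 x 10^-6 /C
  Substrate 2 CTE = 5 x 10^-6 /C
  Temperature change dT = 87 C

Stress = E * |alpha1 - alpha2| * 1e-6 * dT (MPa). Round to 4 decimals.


delta_alpha = |34 - 5| = 29 x 10^-6/C
Stress = 3791 * 29e-6 * 87
= 9.5647 MPa

9.5647


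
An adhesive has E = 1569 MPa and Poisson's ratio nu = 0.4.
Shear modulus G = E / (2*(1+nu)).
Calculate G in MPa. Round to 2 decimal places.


G = 1569 / (2*(1+0.4))
= 1569 / 2.80
= 560.36 MPa

560.36


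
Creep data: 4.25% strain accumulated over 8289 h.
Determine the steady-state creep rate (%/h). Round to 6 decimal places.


Rate = 4.25 / 8289 = 0.000513 %/h

0.000513


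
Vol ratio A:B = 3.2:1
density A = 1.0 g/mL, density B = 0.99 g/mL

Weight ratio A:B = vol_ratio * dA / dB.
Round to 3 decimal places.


Weight ratio = 3.2 * 1.0 / 0.99
= 3.232

3.232


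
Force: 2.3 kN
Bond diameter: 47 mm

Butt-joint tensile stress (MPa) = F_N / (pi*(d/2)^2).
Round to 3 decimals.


F_N = 2.3 * 1000 = 2300.0 N
A = pi*(23.5)^2 = 1734.9445 mm^2
stress = 2300.0 / 1734.9445 = 1.326 MPa

1.326


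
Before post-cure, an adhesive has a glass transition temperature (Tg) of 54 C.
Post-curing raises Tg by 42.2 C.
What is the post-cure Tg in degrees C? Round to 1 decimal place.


Tg_post = Tg_base + delta_Tg
= 54 + 42.2
= 96.2 C

96.2


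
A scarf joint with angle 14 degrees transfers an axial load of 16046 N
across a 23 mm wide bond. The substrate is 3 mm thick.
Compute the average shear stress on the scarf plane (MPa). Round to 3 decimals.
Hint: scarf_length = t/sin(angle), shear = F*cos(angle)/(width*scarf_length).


scarf_length = 3 / sin(14 deg) = 12.4007 mm
cos(14 deg) = 0.970296
shear stress = 16046 * 0.970296 / (23 * 12.4007)
= 54.588 MPa

54.588


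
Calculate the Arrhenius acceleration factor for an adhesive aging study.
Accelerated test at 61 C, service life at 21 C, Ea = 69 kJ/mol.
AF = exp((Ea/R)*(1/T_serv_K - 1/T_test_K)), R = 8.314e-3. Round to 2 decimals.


T_test = 334.15 K, T_serv = 294.15 K
Ea/R = 69 / 0.008314 = 8299.25
AF = exp(8299.25 * (1/294.15 - 1/334.15))
= 29.30

29.30


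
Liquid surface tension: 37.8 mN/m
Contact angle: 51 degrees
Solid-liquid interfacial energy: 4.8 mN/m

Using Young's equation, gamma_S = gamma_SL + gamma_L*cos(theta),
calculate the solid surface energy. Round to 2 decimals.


gamma_S = 4.8 + 37.8 * cos(51)
= 28.59 mN/m

28.59


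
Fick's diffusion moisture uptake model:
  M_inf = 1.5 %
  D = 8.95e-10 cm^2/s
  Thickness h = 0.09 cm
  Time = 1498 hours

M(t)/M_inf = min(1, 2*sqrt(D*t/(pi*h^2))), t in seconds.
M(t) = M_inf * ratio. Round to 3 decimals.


t_sec = 1498 * 3600 = 5392800
ratio = 2*sqrt(8.95e-10*5392800/(pi*0.09^2))
= min(1, 0.871026)
= 0.871026
M(t) = 1.5 * 0.871026 = 1.307 %

1.307


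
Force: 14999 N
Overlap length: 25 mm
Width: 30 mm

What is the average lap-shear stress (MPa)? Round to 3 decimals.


Average shear stress = F / (overlap * width)
= 14999 / (25 * 30)
= 19.999 MPa

19.999


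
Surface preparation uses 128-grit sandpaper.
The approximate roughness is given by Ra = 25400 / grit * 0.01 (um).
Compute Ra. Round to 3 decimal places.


Ra = 25400 / 128 * 0.01
= 254 / 128
= 1.984 um

1.984


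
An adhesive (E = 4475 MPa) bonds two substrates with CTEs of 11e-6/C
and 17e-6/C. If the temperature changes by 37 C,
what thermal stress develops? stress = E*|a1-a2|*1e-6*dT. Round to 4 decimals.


Stress = 4475 * |11 - 17| * 1e-6 * 37
= 0.9935 MPa

0.9935


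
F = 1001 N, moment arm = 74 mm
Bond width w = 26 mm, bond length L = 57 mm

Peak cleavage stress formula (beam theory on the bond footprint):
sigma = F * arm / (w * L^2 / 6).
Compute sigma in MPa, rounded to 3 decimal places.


sigma = (1001 * 74) / (26 * 3249 / 6)
= 74074 * 6 / 84474
= 444444 / 84474
= 5.261 MPa

5.261


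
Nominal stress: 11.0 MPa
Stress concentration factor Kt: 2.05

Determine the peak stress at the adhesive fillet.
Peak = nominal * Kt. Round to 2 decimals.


Peak stress = 11.0 * 2.05
= 22.55 MPa

22.55


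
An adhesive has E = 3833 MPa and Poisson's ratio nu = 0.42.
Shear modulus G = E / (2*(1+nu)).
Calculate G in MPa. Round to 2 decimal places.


G = 3833 / (2*(1+0.42))
= 3833 / 2.84
= 1349.65 MPa

1349.65


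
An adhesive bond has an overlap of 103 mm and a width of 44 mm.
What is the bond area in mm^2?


Bond area = overlap * width
= 103 * 44
= 4532 mm^2

4532


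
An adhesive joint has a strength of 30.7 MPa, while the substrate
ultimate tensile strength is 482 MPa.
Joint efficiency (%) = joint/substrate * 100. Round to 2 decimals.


Efficiency = 30.7 / 482 * 100
= 6.37%

6.37


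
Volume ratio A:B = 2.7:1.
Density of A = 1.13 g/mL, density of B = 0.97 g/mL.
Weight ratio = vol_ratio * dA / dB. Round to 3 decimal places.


Wt ratio = 2.7 * 1.13 / 0.97
= 3.145

3.145


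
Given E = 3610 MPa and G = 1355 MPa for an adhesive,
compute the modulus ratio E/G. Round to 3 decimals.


E/G ratio = 3610 / 1355 = 2.664

2.664


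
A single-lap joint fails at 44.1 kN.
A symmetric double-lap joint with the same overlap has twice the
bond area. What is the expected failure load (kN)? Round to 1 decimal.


Double-lap load = 2 * 44.1 = 88.2 kN

88.2


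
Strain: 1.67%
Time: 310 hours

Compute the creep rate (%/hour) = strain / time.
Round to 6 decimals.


Creep rate = 1.67 / 310
= 0.005387 %/h

0.005387


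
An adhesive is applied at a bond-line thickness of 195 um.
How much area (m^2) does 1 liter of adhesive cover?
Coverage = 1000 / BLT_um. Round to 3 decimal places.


Coverage = 1000 / 195 = 5.128 m^2

5.128


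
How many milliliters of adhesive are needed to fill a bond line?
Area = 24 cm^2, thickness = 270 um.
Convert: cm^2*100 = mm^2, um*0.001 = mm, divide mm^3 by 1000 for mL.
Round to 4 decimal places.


= (24 * 100) * (270 * 0.001) / 1000
= 0.6480 mL

0.6480


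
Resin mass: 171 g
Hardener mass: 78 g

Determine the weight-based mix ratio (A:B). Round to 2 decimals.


Ratio = 171 / 78 = 2.19

2.19


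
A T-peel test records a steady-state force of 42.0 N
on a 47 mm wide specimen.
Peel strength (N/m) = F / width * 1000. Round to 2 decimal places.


Peel strength = 42.0 / 47 * 1000
= 893.62 N/m

893.62


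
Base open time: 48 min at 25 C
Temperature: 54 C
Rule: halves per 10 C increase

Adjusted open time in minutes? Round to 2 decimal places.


Acceleration = 2^((54-25)/10) = 7.4643
Open time = 48 / 7.4643 = 6.43 min

6.43


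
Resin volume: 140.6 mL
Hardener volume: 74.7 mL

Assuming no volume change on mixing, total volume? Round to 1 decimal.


V_total = 140.6 + 74.7 = 215.3 mL

215.3


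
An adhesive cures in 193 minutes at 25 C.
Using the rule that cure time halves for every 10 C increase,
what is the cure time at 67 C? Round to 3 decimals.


Factor = 2^((67 - 25) / 10) = 18.3792
Cure time = 193 / 18.3792
= 10.501 minutes

10.501


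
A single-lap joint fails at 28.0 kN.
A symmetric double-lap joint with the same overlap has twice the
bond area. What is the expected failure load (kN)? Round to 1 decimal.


Double-lap load = 2 * 28.0 = 56.0 kN

56.0


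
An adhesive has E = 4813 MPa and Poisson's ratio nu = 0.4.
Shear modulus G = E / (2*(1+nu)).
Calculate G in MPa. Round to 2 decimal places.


G = 4813 / (2*(1+0.4))
= 4813 / 2.80
= 1718.93 MPa

1718.93


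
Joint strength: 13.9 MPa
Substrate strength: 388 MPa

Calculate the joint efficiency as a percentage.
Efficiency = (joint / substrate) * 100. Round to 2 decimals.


Efficiency = (13.9 / 388) * 100 = 3.58%

3.58


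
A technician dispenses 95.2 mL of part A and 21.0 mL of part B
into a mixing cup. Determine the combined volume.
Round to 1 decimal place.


Combined volume = 95.2 + 21.0
= 116.2 mL

116.2


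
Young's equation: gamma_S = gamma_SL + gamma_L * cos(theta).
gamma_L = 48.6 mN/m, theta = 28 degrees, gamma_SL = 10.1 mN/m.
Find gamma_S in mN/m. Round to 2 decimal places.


cos(28 deg) = 0.882948
gamma_S = 10.1 + 48.6 * 0.882948
= 53.01 mN/m

53.01


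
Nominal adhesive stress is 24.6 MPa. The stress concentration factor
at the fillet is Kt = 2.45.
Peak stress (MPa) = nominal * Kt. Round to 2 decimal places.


Peak = 24.6 * 2.45 = 60.27 MPa

60.27


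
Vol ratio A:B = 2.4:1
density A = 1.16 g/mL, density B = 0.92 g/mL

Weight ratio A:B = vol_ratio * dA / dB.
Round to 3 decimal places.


Weight ratio = 2.4 * 1.16 / 0.92
= 3.026

3.026


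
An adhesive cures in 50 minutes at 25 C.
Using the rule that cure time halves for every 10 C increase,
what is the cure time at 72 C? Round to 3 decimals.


Factor = 2^((72 - 25) / 10) = 25.9921
Cure time = 50 / 25.9921
= 1.924 minutes

1.924


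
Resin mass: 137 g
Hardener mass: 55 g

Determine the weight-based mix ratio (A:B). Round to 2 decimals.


Ratio = 137 / 55 = 2.49

2.49


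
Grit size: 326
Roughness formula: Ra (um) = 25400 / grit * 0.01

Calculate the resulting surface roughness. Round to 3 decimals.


Ra = 25400 / 326 * 0.01
= 0.779 um

0.779


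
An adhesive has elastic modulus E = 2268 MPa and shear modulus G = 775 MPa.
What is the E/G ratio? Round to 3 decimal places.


E/G = 2268 / 775 = 2.926

2.926


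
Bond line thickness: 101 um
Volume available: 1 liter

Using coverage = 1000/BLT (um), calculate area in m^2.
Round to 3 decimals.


1 L = 1e6 mm^3, thickness = 101 um = 0.101 mm
Area = 1e6 / 0.101 mm^2 = (1e6 / 0.101) / 1e6 m^2 = 1000 / 101 m^2
= 9.901 m^2

9.901


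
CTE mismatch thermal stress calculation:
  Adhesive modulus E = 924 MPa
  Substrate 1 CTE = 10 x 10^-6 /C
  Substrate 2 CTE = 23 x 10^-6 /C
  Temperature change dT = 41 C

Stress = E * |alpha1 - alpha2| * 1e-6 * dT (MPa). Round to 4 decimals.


delta_alpha = |10 - 23| = 13 x 10^-6/C
Stress = 924 * 13e-6 * 41
= 0.4925 MPa

0.4925


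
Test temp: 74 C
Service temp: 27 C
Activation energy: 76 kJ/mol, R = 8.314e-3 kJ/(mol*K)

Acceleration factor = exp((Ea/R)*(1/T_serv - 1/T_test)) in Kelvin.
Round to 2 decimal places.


AF = exp((76/0.008314)*(1/300.15 - 1/347.15))
= 61.76

61.76


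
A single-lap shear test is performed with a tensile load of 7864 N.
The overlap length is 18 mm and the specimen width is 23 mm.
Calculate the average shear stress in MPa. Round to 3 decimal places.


Shear stress = F / (overlap * width)
= 7864 / (18 * 23)
= 7864 / 414
= 18.995 MPa

18.995


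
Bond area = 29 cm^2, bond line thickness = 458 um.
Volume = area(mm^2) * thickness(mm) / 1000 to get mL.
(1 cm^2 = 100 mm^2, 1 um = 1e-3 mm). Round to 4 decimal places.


area_mm2 = 29 * 100 = 2900
blt_mm = 458 * 1e-3 = 0.458
vol_mm3 = 2900 * 0.458 = 1328.2
vol_mL = 1328.2 / 1000 = 1.3282 mL

1.3282


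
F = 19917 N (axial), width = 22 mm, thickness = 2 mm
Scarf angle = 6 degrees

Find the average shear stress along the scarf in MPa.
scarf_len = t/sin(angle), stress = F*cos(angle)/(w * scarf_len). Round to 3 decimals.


scarf_len = 2/sin(6 deg) = 19.1335
cos(6 deg) = 0.994522
stress = 19917*0.994522/(22*19.1335) = 47.057 MPa

47.057


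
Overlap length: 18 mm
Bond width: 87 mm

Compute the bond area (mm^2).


Bond area = 18 * 87 = 1566 mm^2

1566


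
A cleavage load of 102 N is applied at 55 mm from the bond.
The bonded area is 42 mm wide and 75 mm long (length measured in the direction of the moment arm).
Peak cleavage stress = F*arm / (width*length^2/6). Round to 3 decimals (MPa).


Moment = 102 * 55 = 5610 N*mm
Section modulus = 42 * 5625 / 6 = 236250 / 6 mm^3
Stress = 5610 / (236250 / 6) = 33660 / 236250
= 0.142 MPa

0.142


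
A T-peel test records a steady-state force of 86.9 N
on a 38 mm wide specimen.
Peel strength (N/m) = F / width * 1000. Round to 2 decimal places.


Peel strength = 86.9 / 38 * 1000
= 2286.84 N/m

2286.84


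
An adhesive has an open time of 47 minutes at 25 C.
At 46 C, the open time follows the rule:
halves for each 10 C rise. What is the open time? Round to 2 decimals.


Factor = 2^((46-25)/10) = 4.2871
Open time = 47 / 4.2871 = 10.96 min

10.96


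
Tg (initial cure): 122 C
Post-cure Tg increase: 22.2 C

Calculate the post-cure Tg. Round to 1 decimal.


Post-cure Tg = 122 + 22.2 = 144.2 C

144.2


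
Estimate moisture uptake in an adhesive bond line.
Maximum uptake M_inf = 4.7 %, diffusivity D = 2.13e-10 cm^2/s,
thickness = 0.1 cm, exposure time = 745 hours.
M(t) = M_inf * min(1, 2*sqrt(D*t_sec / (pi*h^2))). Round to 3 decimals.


Convert time: 745 h = 2682000 s
ratio = min(1, 2*sqrt(2.13e-10*2682000/(pi*0.1^2)))
= 0.269696
M(t) = 4.7 * 0.269696 = 1.268%

1.268


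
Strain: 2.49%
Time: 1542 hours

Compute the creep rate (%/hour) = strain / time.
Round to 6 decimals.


Creep rate = 2.49 / 1542
= 0.001615 %/h

0.001615


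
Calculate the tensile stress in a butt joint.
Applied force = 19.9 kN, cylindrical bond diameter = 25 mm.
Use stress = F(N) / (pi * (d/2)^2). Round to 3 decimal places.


A = pi * 12.5^2 = 490.8739 mm^2
sigma = 19900.0 / 490.8739 = 40.540 MPa

40.540


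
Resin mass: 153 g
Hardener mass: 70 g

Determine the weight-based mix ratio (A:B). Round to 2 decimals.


Ratio = 153 / 70 = 2.19

2.19


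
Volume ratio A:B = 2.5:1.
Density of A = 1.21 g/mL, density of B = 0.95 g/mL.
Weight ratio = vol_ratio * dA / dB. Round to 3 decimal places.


Wt ratio = 2.5 * 1.21 / 0.95
= 3.184

3.184


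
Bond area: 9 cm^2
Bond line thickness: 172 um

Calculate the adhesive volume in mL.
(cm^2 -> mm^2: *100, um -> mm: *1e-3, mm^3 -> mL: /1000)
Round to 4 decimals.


V = 9*100 * 172*1e-3 / 1000
= 0.1548 mL

0.1548


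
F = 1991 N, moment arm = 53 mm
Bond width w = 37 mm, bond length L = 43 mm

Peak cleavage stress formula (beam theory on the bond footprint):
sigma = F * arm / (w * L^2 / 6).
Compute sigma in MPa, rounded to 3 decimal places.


sigma = (1991 * 53) / (37 * 1849 / 6)
= 105523 * 6 / 68413
= 633138 / 68413
= 9.255 MPa

9.255


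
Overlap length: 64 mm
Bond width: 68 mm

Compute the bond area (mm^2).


Bond area = 64 * 68 = 4352 mm^2

4352


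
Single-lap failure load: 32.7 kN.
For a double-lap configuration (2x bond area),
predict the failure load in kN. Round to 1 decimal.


Failure load = 32.7 * 2 = 65.4 kN

65.4


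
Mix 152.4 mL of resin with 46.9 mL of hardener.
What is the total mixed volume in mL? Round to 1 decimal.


Total = 152.4 + 46.9 = 199.3 mL

199.3


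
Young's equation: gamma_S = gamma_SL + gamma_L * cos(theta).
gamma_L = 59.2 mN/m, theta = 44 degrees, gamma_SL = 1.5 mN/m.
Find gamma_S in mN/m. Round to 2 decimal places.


cos(44 deg) = 0.719340
gamma_S = 1.5 + 59.2 * 0.719340
= 44.08 mN/m

44.08


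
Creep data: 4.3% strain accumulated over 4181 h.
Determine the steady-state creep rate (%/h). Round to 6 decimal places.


Rate = 4.3 / 4181 = 0.001028 %/h

0.001028


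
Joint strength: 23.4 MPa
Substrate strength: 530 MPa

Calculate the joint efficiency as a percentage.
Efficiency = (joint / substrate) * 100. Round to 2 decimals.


Efficiency = (23.4 / 530) * 100 = 4.42%

4.42


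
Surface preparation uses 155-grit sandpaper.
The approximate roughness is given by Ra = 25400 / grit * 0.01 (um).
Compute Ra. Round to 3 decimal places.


Ra = 25400 / 155 * 0.01
= 254 / 155
= 1.639 um

1.639


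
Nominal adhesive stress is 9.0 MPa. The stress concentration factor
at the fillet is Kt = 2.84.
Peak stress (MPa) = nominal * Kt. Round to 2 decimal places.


Peak = 9.0 * 2.84 = 25.56 MPa

25.56


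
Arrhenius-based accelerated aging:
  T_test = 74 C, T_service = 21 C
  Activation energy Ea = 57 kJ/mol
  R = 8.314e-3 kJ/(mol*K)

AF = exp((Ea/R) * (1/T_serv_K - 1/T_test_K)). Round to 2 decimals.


T_test_K = 347.15, T_serv_K = 294.15
AF = exp((57/8.314e-3) * (1/294.15 - 1/347.15))
= 35.11

35.11


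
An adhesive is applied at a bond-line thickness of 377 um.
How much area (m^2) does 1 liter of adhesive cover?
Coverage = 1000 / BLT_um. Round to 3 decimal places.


Coverage = 1000 / 377 = 2.653 m^2

2.653


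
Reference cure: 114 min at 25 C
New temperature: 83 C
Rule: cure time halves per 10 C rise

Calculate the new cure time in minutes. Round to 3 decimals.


factor = 2^((83-25)/10) = 55.7152
t_new = 114 / 55.7152 = 2.046 min

2.046


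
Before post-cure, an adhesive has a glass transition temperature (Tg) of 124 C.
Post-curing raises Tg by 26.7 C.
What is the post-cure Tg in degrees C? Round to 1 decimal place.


Tg_post = Tg_base + delta_Tg
= 124 + 26.7
= 150.7 C

150.7


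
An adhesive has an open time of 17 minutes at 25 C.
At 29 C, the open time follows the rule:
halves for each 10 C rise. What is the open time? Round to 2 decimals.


Factor = 2^((29-25)/10) = 1.3195
Open time = 17 / 1.3195 = 12.88 min

12.88


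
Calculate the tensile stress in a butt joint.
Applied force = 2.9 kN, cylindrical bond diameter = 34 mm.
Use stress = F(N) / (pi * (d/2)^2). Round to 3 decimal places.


A = pi * 17.0^2 = 907.9203 mm^2
sigma = 2900.0 / 907.9203 = 3.194 MPa

3.194


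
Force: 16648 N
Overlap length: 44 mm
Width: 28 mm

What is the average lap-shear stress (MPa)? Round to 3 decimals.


Average shear stress = F / (overlap * width)
= 16648 / (44 * 28)
= 13.513 MPa

13.513


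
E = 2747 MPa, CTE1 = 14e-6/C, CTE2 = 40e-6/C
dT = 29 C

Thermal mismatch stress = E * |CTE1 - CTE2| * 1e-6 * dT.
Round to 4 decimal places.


= 2747 * 26e-6 * 29
= 2.0712 MPa

2.0712


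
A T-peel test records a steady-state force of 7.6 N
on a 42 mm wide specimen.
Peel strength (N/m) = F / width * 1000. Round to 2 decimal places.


Peel strength = 7.6 / 42 * 1000
= 180.95 N/m

180.95


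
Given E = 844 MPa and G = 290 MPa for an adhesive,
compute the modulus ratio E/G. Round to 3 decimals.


E/G ratio = 844 / 290 = 2.910

2.910


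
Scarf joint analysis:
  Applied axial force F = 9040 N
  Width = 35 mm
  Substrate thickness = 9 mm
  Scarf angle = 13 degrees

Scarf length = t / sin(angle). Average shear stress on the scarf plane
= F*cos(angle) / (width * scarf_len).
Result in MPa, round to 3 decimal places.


Scarf length = 9 / sin(13 deg) = 40.0087 mm
cos(13 deg) = 0.974370
Shear = 9040 * 0.974370 / (35 * 40.0087)
= 6.290 MPa

6.290


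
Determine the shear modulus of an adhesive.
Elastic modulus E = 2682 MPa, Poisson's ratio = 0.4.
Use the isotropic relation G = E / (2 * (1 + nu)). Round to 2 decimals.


G = 2682 / (2*(1+0.4)) = 2682 / 2.80
= 957.86 MPa

957.86


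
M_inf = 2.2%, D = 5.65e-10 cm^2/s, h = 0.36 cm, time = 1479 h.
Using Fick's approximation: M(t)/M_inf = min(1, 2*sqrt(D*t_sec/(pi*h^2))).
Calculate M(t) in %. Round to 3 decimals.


t = 5324400 s
ratio = min(1, 2*sqrt(5.65e-10*5324400/(pi*0.1296)))
= 0.171914
M(t) = 2.2 * 0.171914 = 0.378%

0.378


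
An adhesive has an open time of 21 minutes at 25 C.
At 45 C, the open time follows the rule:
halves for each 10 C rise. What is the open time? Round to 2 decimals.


Factor = 2^((45-25)/10) = 4.0000
Open time = 21 / 4.0000 = 5.25 min

5.25


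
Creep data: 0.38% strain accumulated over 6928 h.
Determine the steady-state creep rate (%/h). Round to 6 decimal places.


Rate = 0.38 / 6928 = 0.000055 %/h

0.000055


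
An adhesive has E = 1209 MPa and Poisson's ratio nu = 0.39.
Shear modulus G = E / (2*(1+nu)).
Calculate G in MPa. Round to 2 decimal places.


G = 1209 / (2*(1+0.39))
= 1209 / 2.78
= 434.89 MPa

434.89


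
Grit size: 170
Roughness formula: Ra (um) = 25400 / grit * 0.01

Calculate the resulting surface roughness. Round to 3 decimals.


Ra = 25400 / 170 * 0.01
= 1.494 um

1.494


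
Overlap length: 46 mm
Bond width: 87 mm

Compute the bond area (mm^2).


Bond area = 46 * 87 = 4002 mm^2

4002


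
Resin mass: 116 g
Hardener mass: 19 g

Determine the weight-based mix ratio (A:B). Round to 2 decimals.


Ratio = 116 / 19 = 6.11

6.11


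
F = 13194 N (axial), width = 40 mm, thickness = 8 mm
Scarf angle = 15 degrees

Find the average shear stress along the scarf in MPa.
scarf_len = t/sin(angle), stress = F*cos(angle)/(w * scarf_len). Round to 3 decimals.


scarf_len = 8/sin(15 deg) = 30.9096
cos(15 deg) = 0.965926
stress = 13194*0.965926/(40*30.9096) = 10.308 MPa

10.308


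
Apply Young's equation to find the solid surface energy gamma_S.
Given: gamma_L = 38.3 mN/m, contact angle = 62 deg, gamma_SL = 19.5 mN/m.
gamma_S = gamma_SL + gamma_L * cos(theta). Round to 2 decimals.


theta_rad = 62 * pi/180 = 1.082104
gamma_S = 19.5 + 38.3 * cos(1.082104)
= 37.48 mN/m

37.48


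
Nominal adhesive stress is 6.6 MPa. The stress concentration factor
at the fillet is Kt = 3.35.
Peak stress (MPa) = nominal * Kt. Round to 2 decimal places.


Peak = 6.6 * 3.35 = 22.11 MPa

22.11


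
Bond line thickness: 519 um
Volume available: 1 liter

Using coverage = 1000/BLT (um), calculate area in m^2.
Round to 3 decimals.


1 L = 1e6 mm^3, thickness = 519 um = 0.519 mm
Area = 1e6 / 0.519 mm^2 = (1e6 / 0.519) / 1e6 m^2 = 1000 / 519 m^2
= 1.927 m^2

1.927


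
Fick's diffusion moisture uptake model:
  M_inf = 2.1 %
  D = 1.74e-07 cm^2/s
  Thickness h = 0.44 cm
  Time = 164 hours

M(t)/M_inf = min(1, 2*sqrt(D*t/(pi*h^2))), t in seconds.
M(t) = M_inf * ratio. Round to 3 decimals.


t_sec = 164 * 3600 = 590400
ratio = 2*sqrt(1.74e-07*590400/(pi*0.44^2))
= min(1, 0.821959)
= 0.821959
M(t) = 2.1 * 0.821959 = 1.726 %

1.726


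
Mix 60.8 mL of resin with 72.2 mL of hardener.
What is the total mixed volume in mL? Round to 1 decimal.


Total = 60.8 + 72.2 = 133.0 mL

133.0


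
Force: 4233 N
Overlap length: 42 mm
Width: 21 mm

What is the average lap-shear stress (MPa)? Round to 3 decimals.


Average shear stress = F / (overlap * width)
= 4233 / (42 * 21)
= 4.799 MPa

4.799


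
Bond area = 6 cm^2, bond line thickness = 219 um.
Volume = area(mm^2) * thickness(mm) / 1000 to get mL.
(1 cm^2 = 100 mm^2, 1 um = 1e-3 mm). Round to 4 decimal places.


area_mm2 = 6 * 100 = 600
blt_mm = 219 * 1e-3 = 0.219
vol_mm3 = 600 * 0.219 = 131.4
vol_mL = 131.4 / 1000 = 0.1314 mL

0.1314


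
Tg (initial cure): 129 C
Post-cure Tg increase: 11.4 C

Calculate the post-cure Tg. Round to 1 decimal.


Post-cure Tg = 129 + 11.4 = 140.4 C

140.4


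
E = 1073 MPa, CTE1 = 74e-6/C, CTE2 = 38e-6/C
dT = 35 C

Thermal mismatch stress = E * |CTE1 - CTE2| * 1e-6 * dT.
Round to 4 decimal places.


= 1073 * 36e-6 * 35
= 1.3520 MPa

1.3520


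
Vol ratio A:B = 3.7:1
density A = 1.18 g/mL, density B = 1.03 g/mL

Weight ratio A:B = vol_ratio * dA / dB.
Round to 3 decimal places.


Weight ratio = 3.7 * 1.18 / 1.03
= 4.239

4.239


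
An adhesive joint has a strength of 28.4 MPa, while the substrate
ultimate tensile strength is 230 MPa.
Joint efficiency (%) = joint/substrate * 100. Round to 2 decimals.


Efficiency = 28.4 / 230 * 100
= 12.35%

12.35


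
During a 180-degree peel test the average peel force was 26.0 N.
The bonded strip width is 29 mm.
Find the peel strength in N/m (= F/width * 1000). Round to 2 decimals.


Peel strength = F/width * 1000
= 26.0 / 29 * 1000
= 896.55 N/m

896.55


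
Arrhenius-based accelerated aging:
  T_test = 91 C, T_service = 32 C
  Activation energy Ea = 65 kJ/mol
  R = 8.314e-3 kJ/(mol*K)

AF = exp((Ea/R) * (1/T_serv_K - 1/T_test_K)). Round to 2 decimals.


T_test_K = 364.15, T_serv_K = 305.15
AF = exp((65/8.314e-3) * (1/305.15 - 1/364.15))
= 63.50

63.50


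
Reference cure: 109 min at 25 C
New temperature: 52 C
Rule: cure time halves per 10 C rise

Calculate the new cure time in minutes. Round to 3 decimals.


factor = 2^((52-25)/10) = 6.4980
t_new = 109 / 6.4980 = 16.774 min

16.774


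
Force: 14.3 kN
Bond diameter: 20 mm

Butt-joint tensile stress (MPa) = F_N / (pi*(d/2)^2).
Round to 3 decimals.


F_N = 14.3 * 1000 = 14300.0 N
A = pi*(10.0)^2 = 314.1593 mm^2
stress = 14300.0 / 314.1593 = 45.518 MPa

45.518


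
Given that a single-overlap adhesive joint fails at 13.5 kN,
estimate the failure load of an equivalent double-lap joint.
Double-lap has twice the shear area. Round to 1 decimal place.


Double-lap factor = 2
Expected load = 13.5 * 2 = 27.0 kN

27.0


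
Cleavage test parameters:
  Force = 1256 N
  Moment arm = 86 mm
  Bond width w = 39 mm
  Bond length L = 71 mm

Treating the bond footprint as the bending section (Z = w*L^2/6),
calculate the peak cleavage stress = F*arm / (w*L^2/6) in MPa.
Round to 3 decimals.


M = 1256 * 86 = 108016 N*mm
Z = 39 * 71^2 / 6 = 196599 / 6 mm^3
sigma = M / Z = 6 * 108016 / 196599 = 648096 / 196599
= 3.297 MPa

3.297


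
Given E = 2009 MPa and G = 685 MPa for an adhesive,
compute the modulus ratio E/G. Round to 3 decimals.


E/G ratio = 2009 / 685 = 2.933

2.933


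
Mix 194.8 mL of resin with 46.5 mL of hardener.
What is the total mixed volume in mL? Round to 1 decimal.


Total = 194.8 + 46.5 = 241.3 mL

241.3


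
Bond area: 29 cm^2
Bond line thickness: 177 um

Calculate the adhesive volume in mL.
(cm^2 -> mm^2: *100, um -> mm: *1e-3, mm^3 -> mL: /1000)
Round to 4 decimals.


V = 29*100 * 177*1e-3 / 1000
= 0.5133 mL

0.5133


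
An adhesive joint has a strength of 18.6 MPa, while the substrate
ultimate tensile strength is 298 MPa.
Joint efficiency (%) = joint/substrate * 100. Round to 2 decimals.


Efficiency = 18.6 / 298 * 100
= 6.24%

6.24


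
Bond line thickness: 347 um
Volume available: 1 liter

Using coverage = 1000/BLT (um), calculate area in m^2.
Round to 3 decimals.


1 L = 1e6 mm^3, thickness = 347 um = 0.347 mm
Area = 1e6 / 0.347 mm^2 = (1e6 / 0.347) / 1e6 m^2 = 1000 / 347 m^2
= 2.882 m^2

2.882


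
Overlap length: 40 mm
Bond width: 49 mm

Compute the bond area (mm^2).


Bond area = 40 * 49 = 1960 mm^2

1960


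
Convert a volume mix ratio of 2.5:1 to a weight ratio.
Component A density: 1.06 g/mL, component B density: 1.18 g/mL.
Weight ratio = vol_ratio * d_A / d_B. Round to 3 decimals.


= 2.5 * 1.06 / 1.18 = 2.246

2.246


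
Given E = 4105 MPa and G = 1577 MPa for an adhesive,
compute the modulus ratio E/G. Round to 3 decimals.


E/G ratio = 4105 / 1577 = 2.603

2.603


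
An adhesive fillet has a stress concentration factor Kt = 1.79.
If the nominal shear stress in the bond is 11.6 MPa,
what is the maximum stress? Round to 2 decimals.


Max stress = 11.6 * 1.79 = 20.76 MPa

20.76


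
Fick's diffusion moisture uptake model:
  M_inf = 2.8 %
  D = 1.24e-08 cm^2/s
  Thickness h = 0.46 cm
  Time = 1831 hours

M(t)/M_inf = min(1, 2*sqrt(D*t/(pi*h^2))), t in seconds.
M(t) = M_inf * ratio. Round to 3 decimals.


t_sec = 1831 * 3600 = 6591600
ratio = 2*sqrt(1.24e-08*6591600/(pi*0.46^2))
= min(1, 0.701299)
= 0.701299
M(t) = 2.8 * 0.701299 = 1.964 %

1.964


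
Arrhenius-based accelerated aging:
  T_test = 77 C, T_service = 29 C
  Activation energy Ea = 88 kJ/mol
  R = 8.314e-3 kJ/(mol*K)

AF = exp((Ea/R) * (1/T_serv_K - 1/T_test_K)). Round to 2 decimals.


T_test_K = 350.15, T_serv_K = 302.15
AF = exp((88/8.314e-3) * (1/302.15 - 1/350.15))
= 121.77

121.77


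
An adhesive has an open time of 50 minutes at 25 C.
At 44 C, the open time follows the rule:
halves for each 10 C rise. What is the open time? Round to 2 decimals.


Factor = 2^((44-25)/10) = 3.7321
Open time = 50 / 3.7321 = 13.40 min

13.40


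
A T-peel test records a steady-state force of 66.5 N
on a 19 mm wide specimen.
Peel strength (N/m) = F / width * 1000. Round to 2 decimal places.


Peel strength = 66.5 / 19 * 1000
= 3500.00 N/m

3500.00


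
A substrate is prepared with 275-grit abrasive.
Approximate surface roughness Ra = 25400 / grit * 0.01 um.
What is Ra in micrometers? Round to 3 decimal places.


Ra = 25400 / 275 * 0.01 = 0.924 um

0.924


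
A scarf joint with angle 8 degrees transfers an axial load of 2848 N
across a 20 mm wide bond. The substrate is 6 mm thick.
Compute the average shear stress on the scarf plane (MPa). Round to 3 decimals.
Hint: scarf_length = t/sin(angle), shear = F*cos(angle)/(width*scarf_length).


scarf_length = 6 / sin(8 deg) = 43.1118 mm
cos(8 deg) = 0.990268
shear stress = 2848 * 0.990268 / (20 * 43.1118)
= 3.271 MPa

3.271


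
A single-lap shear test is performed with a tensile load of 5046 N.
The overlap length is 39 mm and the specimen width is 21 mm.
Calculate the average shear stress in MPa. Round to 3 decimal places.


Shear stress = F / (overlap * width)
= 5046 / (39 * 21)
= 5046 / 819
= 6.161 MPa

6.161


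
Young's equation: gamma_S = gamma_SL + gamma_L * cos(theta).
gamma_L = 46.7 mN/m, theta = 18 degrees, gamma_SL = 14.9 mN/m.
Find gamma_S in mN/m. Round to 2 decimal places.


cos(18 deg) = 0.951057
gamma_S = 14.9 + 46.7 * 0.951057
= 59.31 mN/m

59.31


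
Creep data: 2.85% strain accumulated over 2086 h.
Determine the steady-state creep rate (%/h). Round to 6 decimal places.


Rate = 2.85 / 2086 = 0.001366 %/h

0.001366


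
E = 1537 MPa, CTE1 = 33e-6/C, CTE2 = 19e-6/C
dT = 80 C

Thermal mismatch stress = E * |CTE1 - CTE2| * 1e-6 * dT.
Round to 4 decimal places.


= 1537 * 14e-6 * 80
= 1.7214 MPa

1.7214


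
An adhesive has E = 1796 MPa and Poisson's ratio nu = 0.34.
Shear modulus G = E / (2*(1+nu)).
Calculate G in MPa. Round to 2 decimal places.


G = 1796 / (2*(1+0.34))
= 1796 / 2.68
= 670.15 MPa

670.15


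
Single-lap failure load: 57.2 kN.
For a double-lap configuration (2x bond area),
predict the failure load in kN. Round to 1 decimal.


Failure load = 57.2 * 2 = 114.4 kN

114.4


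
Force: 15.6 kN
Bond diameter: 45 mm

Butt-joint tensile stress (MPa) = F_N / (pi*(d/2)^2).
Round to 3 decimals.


F_N = 15.6 * 1000 = 15600.0 N
A = pi*(22.5)^2 = 1590.4313 mm^2
stress = 15600.0 / 1590.4313 = 9.809 MPa

9.809


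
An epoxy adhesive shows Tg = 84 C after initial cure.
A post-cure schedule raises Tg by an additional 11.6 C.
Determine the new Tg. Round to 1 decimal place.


New Tg = 84 + 11.6
= 95.6 C

95.6


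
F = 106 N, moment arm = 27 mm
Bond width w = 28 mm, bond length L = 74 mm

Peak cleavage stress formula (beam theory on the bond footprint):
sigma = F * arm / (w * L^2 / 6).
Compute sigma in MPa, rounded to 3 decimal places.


sigma = (106 * 27) / (28 * 5476 / 6)
= 2862 * 6 / 153328
= 17172 / 153328
= 0.112 MPa

0.112


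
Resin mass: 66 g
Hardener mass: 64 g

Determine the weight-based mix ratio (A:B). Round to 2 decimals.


Ratio = 66 / 64 = 1.03

1.03


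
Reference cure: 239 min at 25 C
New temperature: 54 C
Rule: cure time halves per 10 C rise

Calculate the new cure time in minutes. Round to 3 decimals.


factor = 2^((54-25)/10) = 7.4643
t_new = 239 / 7.4643 = 32.019 min

32.019


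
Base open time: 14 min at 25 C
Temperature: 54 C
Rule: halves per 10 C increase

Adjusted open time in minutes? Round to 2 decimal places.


Acceleration = 2^((54-25)/10) = 7.4643
Open time = 14 / 7.4643 = 1.88 min

1.88


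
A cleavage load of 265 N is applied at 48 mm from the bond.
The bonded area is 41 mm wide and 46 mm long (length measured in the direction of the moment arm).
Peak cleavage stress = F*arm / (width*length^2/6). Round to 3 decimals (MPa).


Moment = 265 * 48 = 12720 N*mm
Section modulus = 41 * 2116 / 6 = 86756 / 6 mm^3
Stress = 12720 / (86756 / 6) = 76320 / 86756
= 0.880 MPa

0.880


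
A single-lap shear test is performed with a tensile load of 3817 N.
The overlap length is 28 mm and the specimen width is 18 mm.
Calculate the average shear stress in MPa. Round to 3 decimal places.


Shear stress = F / (overlap * width)
= 3817 / (28 * 18)
= 3817 / 504
= 7.573 MPa

7.573


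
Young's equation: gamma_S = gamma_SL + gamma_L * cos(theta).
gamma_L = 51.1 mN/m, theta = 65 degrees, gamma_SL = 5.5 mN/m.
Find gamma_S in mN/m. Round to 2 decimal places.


cos(65 deg) = 0.422618
gamma_S = 5.5 + 51.1 * 0.422618
= 27.10 mN/m

27.10


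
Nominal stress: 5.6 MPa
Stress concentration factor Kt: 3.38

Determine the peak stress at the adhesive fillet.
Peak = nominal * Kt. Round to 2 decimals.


Peak stress = 5.6 * 3.38
= 18.93 MPa

18.93


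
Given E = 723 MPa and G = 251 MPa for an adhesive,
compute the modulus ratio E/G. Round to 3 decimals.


E/G ratio = 723 / 251 = 2.880

2.880


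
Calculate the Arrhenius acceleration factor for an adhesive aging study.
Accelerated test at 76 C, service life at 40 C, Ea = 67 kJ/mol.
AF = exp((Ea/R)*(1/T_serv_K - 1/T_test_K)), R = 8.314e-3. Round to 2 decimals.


T_test = 349.15 K, T_serv = 313.15 K
Ea/R = 67 / 0.008314 = 8058.70
AF = exp(8058.70 * (1/313.15 - 1/349.15))
= 14.20

14.20


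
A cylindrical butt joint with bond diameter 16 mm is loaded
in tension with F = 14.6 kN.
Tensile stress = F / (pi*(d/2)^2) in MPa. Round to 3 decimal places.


Area = pi * (16/2)^2 = 201.0619 mm^2
Stress = 14.6*1000 / 201.0619
= 72.614 MPa

72.614


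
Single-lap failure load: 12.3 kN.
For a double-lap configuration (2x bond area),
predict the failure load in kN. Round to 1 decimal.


Failure load = 12.3 * 2 = 24.6 kN

24.6


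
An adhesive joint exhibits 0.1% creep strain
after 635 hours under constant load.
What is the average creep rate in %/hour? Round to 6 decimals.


Creep rate = strain / time
= 0.1 / 635
= 0.000157 %/h

0.000157


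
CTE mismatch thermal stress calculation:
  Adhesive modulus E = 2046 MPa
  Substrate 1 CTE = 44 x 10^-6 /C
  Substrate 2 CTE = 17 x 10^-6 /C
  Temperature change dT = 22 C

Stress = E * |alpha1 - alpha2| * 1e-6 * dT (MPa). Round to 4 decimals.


delta_alpha = |44 - 17| = 27 x 10^-6/C
Stress = 2046 * 27e-6 * 22
= 1.2153 MPa

1.2153


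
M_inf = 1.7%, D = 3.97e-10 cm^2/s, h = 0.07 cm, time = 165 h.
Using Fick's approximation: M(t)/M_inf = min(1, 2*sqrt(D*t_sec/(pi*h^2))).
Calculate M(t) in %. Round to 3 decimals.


t = 594000 s
ratio = min(1, 2*sqrt(3.97e-10*594000/(pi*0.0049)))
= 0.247540
M(t) = 1.7 * 0.247540 = 0.421%

0.421


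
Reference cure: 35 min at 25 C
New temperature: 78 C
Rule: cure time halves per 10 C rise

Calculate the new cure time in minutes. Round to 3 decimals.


factor = 2^((78-25)/10) = 39.3966
t_new = 35 / 39.3966 = 0.888 min

0.888


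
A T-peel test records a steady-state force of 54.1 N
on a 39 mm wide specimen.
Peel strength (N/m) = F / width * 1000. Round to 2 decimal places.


Peel strength = 54.1 / 39 * 1000
= 1387.18 N/m

1387.18


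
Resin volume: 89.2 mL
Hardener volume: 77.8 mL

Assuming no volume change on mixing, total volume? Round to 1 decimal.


V_total = 89.2 + 77.8 = 167.0 mL

167.0


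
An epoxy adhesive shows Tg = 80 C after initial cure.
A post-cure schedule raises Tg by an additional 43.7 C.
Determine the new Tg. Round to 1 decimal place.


New Tg = 80 + 43.7
= 123.7 C

123.7


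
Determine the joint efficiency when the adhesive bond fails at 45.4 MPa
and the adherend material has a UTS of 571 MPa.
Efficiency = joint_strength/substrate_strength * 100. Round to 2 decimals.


Joint efficiency = 45.4 / 571 * 100
= 7.95%

7.95


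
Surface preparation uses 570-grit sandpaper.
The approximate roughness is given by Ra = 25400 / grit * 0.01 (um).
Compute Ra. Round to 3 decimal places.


Ra = 25400 / 570 * 0.01
= 254 / 570
= 0.446 um

0.446


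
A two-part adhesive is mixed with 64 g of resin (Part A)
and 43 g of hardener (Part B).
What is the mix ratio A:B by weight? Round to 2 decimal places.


Mix ratio = mass_A / mass_B
= 64 / 43
= 1.49

1.49


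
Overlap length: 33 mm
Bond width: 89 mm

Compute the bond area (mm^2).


Bond area = 33 * 89 = 2937 mm^2

2937


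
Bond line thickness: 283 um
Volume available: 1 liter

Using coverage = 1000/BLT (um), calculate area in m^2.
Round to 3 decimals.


1 L = 1e6 mm^3, thickness = 283 um = 0.283 mm
Area = 1e6 / 0.283 mm^2 = (1e6 / 0.283) / 1e6 m^2 = 1000 / 283 m^2
= 3.534 m^2

3.534


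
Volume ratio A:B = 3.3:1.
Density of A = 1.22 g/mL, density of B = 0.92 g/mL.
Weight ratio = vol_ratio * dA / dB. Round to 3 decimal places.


Wt ratio = 3.3 * 1.22 / 0.92
= 4.376

4.376


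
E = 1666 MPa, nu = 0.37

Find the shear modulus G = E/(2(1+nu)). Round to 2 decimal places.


G = 1666 / (2 * 1.37)
= 608.03 MPa

608.03


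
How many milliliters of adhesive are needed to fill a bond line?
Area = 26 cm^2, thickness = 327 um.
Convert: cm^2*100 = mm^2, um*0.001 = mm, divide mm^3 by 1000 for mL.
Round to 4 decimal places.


= (26 * 100) * (327 * 0.001) / 1000
= 0.8502 mL

0.8502
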